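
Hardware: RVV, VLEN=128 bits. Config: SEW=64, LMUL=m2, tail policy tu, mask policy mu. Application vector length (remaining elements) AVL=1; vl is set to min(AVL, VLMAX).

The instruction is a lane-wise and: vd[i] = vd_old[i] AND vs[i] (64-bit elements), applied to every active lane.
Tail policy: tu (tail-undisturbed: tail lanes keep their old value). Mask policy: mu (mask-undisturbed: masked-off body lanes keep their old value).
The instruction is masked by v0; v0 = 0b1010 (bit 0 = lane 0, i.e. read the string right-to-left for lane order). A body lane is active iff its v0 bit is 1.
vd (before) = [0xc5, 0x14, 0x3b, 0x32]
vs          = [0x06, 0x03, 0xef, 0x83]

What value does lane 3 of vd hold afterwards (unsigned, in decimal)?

vd[3] = 50

VLMAX = VLEN×LMUL/SEW = 128×2/64 = 4
vl ← min(1, 4) = 1
  i=0: mask-off/keep → 197
  i=1: tail/keep → 20
  i=2: tail/keep → 59
  i=3: tail/keep → 50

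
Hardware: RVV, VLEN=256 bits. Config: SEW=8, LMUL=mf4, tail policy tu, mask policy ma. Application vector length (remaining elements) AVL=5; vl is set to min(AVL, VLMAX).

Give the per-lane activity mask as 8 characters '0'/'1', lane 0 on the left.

lanes per group: 256·1/4/8 = 8
AVL=5 ≤ VLMAX=8, so vl = 5
bits (lane 0 leftmost): 11111000

predicate = 11111000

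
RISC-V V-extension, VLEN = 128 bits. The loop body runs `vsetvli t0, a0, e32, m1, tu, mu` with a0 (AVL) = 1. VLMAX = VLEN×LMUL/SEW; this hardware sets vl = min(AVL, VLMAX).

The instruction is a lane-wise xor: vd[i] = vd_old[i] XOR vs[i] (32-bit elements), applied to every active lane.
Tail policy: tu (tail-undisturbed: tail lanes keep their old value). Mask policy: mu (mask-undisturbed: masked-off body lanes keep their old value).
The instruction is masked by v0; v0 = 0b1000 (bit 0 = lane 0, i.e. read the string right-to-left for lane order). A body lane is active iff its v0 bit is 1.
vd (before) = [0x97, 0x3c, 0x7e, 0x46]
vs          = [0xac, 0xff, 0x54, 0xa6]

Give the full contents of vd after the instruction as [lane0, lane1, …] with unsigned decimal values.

lanes per group: 128·1/32 = 4
AVL=1 ≤ VLMAX=4, so vl = 1
lane  0: mask-off/keep ⇒ 0x97
lane  1: tail/keep ⇒ 0x3c
lane  2: tail/keep ⇒ 0x7e
lane  3: tail/keep ⇒ 0x46

vd = [151, 60, 126, 70]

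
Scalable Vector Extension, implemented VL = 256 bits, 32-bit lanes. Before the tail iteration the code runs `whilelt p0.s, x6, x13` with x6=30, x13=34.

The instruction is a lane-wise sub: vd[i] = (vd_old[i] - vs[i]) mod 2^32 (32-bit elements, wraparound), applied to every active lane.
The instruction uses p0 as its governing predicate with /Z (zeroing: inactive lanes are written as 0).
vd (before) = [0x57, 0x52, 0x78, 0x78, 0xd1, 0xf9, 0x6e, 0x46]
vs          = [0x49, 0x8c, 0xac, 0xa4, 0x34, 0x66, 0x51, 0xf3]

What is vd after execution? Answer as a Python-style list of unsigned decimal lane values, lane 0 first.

vd = [14, 4294967238, 4294967244, 4294967252, 0, 0, 0, 0]

256-bit reg / 32-bit elem → 8 lanes
p0[j] = (30+j < 34); true for j=0..3 → 4 lanes set
vd[0] sub(0x57,0x49) -> 0x0e
vd[1] sub(0x52,0x8c) -> 0xffffffc6
vd[2] sub(0x78,0xac) -> 0xffffffcc
vd[3] sub(0x78,0xa4) -> 0xffffffd4
vd[4] tail/zero -> 0x00
vd[5] tail/zero -> 0x00
vd[6] tail/zero -> 0x00
vd[7] tail/zero -> 0x00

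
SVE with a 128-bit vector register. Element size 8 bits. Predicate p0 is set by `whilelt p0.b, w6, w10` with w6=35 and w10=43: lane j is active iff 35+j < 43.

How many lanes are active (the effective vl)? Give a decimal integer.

vl = 8

lane count: 128 div 8 = 16
p0[j] = (35+j < 43); true for j=0..7 → 8 lanes set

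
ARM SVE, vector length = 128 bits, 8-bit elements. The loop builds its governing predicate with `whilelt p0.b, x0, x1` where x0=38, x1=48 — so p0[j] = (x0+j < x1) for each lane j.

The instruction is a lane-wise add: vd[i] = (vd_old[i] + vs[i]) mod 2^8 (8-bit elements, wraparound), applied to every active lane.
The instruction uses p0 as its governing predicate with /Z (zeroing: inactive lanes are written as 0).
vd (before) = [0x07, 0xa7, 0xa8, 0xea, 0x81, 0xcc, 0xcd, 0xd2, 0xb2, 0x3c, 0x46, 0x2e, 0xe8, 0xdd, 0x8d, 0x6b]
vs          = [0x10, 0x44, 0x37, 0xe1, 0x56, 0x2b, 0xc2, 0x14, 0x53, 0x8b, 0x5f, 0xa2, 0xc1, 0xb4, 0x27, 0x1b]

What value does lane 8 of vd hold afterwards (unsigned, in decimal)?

vd[8] = 5

register lanes = 128/8 = 16
p0[j] = (38+j < 48); true for j=0..9 → 10 lanes set
[0] add(0x07,0x10) = 0x17
[1] add(0xa7,0x44) = 0xeb
[2] add(0xa8,0x37) = 0xdf
[3] add(0xea,0xe1) = 0xcb
[4] add(0x81,0x56) = 0xd7
[5] add(0xcc,0x2b) = 0xf7
[6] add(0xcd,0xc2) = 0x8f
[7] add(0xd2,0x14) = 0xe6
[8] add(0xb2,0x53) = 0x05
[9] add(0x3c,0x8b) = 0xc7
[10] tail/zero = 0x00
[11] tail/zero = 0x00
[12] tail/zero = 0x00
[13] tail/zero = 0x00
[14] tail/zero = 0x00
[15] tail/zero = 0x00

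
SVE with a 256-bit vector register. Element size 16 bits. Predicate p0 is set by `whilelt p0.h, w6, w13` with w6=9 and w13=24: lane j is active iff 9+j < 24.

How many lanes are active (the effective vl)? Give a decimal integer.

vl = 15

256-bit reg / 16-bit elem → 16 lanes
p0[j] = (9+j < 24); true for j=0..14 → 15 lanes set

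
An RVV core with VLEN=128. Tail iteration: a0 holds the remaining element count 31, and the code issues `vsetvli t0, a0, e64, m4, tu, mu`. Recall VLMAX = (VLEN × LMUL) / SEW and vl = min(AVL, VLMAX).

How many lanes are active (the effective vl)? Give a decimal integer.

vl = 8

lanes per group: 128·4/64 = 8
AVL=31 > VLMAX=8, so vl = 8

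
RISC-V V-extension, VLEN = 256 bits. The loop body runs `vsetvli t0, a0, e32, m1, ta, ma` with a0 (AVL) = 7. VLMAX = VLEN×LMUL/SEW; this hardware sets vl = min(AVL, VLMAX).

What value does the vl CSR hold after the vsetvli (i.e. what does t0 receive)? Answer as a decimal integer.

vl = 7

VLMAX = (256 × 1) / 32 = 8 lanes
AVL=7 ≤ VLMAX=8, so vl = 7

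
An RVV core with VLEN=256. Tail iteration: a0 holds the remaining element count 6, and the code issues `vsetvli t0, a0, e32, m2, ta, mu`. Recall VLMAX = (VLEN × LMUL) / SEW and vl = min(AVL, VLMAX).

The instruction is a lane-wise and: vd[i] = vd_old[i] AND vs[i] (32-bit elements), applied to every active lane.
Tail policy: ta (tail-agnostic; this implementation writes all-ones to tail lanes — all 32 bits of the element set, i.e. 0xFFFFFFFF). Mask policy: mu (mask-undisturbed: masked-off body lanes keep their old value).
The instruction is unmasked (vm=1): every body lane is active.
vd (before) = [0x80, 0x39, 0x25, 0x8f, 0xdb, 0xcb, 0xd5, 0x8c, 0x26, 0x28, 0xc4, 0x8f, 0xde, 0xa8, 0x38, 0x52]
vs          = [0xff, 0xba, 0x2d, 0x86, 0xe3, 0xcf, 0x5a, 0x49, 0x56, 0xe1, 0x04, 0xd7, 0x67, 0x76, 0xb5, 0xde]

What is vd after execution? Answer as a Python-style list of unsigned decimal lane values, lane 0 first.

VLMAX = (256 × 2) / 32 = 16 lanes
AVL=6 ≤ VLMAX=16, so vl = 6
  i=0: and(0x80,0xff) → 128
  i=1: and(0x39,0xba) → 56
  i=2: and(0x25,0x2d) → 37
  i=3: and(0x8f,0x86) → 134
  i=4: and(0xdb,0xe3) → 195
  i=5: and(0xcb,0xcf) → 203
  i=6: tail/ones → 4294967295
  i=7: tail/ones → 4294967295
  i=8: tail/ones → 4294967295
  i=9: tail/ones → 4294967295
  i=10: tail/ones → 4294967295
  i=11: tail/ones → 4294967295
  i=12: tail/ones → 4294967295
  i=13: tail/ones → 4294967295
  i=14: tail/ones → 4294967295
  i=15: tail/ones → 4294967295

vd = [128, 56, 37, 134, 195, 203, 4294967295, 4294967295, 4294967295, 4294967295, 4294967295, 4294967295, 4294967295, 4294967295, 4294967295, 4294967295]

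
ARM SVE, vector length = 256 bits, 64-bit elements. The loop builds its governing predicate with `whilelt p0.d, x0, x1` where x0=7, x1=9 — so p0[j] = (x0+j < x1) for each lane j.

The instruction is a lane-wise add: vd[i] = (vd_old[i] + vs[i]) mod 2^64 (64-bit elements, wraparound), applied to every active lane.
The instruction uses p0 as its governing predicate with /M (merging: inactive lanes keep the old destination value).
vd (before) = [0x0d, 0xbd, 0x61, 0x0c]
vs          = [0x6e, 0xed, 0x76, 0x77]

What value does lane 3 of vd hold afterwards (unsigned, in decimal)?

256-bit reg / 64-bit elem → 4 lanes
whilelt: lane j active iff 7+j < 9 → j < 2 → 2 active
[0] add(0x0d,0x6e) = 0x7b
[1] add(0xbd,0xed) = 0x1aa
[2] tail/keep = 0x61
[3] tail/keep = 0x0c

vd[3] = 12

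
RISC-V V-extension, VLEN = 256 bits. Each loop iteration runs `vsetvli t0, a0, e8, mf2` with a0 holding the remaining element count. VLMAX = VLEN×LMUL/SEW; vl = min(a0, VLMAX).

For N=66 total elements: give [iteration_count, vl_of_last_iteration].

[iterations, last_vl] = [5, 2]

VLMAX = VLEN×LMUL/SEW = 256×1/2/8 = 16
66 elements at 16/iter → 5 passes, remainder 2 on the last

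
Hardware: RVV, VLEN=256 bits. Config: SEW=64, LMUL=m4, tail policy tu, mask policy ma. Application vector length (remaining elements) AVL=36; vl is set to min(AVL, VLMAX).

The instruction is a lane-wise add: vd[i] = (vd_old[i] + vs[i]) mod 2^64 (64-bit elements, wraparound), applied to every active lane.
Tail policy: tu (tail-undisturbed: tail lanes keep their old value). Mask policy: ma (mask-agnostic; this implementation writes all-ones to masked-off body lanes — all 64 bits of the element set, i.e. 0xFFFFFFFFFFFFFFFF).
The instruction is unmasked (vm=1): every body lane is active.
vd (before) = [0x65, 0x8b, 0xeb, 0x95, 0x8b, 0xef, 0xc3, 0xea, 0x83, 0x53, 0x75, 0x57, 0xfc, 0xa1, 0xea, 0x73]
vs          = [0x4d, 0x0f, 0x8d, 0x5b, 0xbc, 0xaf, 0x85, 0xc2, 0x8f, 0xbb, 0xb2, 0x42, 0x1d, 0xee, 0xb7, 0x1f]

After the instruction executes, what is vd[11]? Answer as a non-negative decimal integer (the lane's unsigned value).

vd[11] = 153

VLMAX = (256 × 4) / 64 = 16 lanes
vl = min(AVL, VLMAX) = min(36, 16) = 16
lane  0: add(0x65,0x4d) ⇒ 0xb2
lane  1: add(0x8b,0x0f) ⇒ 0x9a
lane  2: add(0xeb,0x8d) ⇒ 0x178
lane  3: add(0x95,0x5b) ⇒ 0xf0
lane  4: add(0x8b,0xbc) ⇒ 0x147
lane  5: add(0xef,0xaf) ⇒ 0x19e
lane  6: add(0xc3,0x85) ⇒ 0x148
lane  7: add(0xea,0xc2) ⇒ 0x1ac
lane  8: add(0x83,0x8f) ⇒ 0x112
lane  9: add(0x53,0xbb) ⇒ 0x10e
lane 10: add(0x75,0xb2) ⇒ 0x127
lane 11: add(0x57,0x42) ⇒ 0x99
lane 12: add(0xfc,0x1d) ⇒ 0x119
lane 13: add(0xa1,0xee) ⇒ 0x18f
lane 14: add(0xea,0xb7) ⇒ 0x1a1
lane 15: add(0x73,0x1f) ⇒ 0x92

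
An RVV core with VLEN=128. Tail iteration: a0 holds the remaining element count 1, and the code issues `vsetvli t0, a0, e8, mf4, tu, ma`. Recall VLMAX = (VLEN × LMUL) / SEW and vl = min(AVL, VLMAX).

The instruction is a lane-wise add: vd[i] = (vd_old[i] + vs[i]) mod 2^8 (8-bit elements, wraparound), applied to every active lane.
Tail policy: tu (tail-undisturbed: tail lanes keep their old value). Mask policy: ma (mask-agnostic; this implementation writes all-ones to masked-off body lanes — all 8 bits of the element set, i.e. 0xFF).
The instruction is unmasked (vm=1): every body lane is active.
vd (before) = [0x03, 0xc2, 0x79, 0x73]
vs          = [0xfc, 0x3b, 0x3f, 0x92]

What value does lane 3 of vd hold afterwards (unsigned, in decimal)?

vd[3] = 115

VLMAX = VLEN×LMUL/SEW = 128×1/4/8 = 4
vl ← min(1, 4) = 1
  i=0: add(0x03,0xfc) → 255
  i=1: tail/keep → 194
  i=2: tail/keep → 121
  i=3: tail/keep → 115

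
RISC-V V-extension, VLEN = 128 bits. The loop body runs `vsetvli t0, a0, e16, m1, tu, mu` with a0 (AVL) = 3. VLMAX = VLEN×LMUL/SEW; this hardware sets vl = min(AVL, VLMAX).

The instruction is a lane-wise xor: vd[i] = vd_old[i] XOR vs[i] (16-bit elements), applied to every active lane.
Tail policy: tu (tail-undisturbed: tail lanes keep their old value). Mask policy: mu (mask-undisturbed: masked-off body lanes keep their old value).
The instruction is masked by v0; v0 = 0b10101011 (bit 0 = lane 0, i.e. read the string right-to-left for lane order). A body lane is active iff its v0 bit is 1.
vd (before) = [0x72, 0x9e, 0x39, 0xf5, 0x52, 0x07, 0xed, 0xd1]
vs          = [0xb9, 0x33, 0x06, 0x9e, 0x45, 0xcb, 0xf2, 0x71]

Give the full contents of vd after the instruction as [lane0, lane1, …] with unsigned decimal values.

VLMAX = VLEN×LMUL/SEW = 128×1/16 = 8
AVL=3 ≤ VLMAX=8, so vl = 3
lane  0: xor(0x72,0xb9) ⇒ 0xcb
lane  1: xor(0x9e,0x33) ⇒ 0xad
lane  2: mask-off/keep ⇒ 0x39
lane  3: tail/keep ⇒ 0xf5
lane  4: tail/keep ⇒ 0x52
lane  5: tail/keep ⇒ 0x07
lane  6: tail/keep ⇒ 0xed
lane  7: tail/keep ⇒ 0xd1

vd = [203, 173, 57, 245, 82, 7, 237, 209]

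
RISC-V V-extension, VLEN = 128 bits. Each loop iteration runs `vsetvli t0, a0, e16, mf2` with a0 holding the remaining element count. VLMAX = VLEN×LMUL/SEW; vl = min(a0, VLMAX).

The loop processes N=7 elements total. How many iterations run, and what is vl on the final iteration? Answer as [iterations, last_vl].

VLMAX = VLEN×LMUL/SEW = 128×1/2/16 = 4
iterations = ceil(7/4) = 2; final-pass vl = 3

[iterations, last_vl] = [2, 3]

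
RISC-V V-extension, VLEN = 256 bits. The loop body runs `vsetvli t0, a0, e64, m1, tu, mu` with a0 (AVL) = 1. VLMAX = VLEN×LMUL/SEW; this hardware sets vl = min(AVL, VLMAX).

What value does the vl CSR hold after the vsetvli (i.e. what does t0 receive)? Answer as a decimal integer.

vl = 1

lanes per group: 256·1/64 = 4
AVL=1 ≤ VLMAX=4, so vl = 1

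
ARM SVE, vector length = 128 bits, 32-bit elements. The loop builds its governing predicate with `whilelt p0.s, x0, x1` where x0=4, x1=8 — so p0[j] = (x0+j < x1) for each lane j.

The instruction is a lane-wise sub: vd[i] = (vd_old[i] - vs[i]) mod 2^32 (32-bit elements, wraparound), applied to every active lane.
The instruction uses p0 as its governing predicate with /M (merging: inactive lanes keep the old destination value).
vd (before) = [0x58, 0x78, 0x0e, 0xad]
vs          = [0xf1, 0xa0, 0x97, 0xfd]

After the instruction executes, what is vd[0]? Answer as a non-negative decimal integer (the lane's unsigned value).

vd[0] = 4294967143

lane count: 128 div 32 = 4
active while 4+j < 8, i.e. j ∈ [0,4) capped at 4 ⇒ 4
vd[0] sub(0x58,0xf1) -> 0xffffff67
vd[1] sub(0x78,0xa0) -> 0xffffffd8
vd[2] sub(0x0e,0x97) -> 0xffffff77
vd[3] sub(0xad,0xfd) -> 0xffffffb0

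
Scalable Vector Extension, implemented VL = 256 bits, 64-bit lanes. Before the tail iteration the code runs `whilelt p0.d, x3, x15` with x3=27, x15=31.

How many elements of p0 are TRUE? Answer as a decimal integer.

register lanes = 256/64 = 4
active while 27+j < 31, i.e. j ∈ [0,4) capped at 4 ⇒ 4

vl = 4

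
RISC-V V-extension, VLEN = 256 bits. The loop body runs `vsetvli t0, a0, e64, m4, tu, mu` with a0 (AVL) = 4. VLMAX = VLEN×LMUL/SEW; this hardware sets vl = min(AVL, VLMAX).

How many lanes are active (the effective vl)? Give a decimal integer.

vl = 4

lanes per group: 256·4/64 = 16
AVL=4 ≤ VLMAX=16, so vl = 4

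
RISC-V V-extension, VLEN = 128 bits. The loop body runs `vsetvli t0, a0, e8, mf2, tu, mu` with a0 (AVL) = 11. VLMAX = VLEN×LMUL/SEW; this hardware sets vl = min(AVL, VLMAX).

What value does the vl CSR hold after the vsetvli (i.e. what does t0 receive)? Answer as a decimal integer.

VLMAX = (128 × 1/2) / 8 = 8 lanes
vl = min(AVL, VLMAX) = min(11, 8) = 8

vl = 8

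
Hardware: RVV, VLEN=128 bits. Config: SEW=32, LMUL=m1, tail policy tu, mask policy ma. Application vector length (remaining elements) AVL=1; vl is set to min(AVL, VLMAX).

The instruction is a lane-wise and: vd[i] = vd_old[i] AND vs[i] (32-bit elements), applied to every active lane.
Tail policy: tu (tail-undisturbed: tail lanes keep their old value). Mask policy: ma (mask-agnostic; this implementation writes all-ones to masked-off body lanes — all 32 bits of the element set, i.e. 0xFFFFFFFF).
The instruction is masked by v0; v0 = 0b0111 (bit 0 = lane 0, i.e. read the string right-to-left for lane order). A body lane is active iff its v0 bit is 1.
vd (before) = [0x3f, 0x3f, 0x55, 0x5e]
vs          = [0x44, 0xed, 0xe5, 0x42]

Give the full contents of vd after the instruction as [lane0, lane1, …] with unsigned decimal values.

VLMAX = VLEN×LMUL/SEW = 128×1/32 = 4
vl = min(AVL, VLMAX) = min(1, 4) = 1
[0] and(0x3f,0x44) = 0x04
[1] tail/keep = 0x3f
[2] tail/keep = 0x55
[3] tail/keep = 0x5e

vd = [4, 63, 85, 94]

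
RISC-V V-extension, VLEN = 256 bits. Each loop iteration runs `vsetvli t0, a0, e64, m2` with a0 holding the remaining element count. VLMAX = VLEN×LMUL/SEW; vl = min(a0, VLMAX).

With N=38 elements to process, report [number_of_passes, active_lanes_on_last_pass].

VLMAX = (256 × 2) / 64 = 8 lanes
38 elements at 8/iter → 5 passes, remainder 6 on the last

[iterations, last_vl] = [5, 6]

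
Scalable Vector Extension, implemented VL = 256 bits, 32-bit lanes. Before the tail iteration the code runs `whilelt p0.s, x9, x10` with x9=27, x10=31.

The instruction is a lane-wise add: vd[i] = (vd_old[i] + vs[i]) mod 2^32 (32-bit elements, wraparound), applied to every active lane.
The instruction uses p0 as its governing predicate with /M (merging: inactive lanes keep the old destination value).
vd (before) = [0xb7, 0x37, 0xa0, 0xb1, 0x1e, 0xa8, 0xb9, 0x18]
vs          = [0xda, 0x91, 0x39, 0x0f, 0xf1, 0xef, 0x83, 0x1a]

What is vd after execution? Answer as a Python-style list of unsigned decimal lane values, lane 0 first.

256-bit reg / 32-bit elem → 8 lanes
active while 27+j < 31, i.e. j ∈ [0,4) capped at 8 ⇒ 4
  i=0: add(0xb7,0xda) → 401
  i=1: add(0x37,0x91) → 200
  i=2: add(0xa0,0x39) → 217
  i=3: add(0xb1,0x0f) → 192
  i=4: tail/keep → 30
  i=5: tail/keep → 168
  i=6: tail/keep → 185
  i=7: tail/keep → 24

vd = [401, 200, 217, 192, 30, 168, 185, 24]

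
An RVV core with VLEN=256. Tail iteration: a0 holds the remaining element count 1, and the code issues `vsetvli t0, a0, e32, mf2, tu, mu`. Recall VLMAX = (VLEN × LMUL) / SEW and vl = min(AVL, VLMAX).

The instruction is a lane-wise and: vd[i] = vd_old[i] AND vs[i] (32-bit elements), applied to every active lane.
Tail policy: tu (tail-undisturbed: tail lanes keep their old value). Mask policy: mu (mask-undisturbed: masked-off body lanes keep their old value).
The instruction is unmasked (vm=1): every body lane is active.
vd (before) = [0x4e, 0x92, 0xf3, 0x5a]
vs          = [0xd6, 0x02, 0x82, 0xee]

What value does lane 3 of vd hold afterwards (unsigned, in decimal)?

vd[3] = 90

VLMAX = VLEN×LMUL/SEW = 256×1/2/32 = 4
vl = min(AVL, VLMAX) = min(1, 4) = 1
  i=0: and(0x4e,0xd6) → 70
  i=1: tail/keep → 146
  i=2: tail/keep → 243
  i=3: tail/keep → 90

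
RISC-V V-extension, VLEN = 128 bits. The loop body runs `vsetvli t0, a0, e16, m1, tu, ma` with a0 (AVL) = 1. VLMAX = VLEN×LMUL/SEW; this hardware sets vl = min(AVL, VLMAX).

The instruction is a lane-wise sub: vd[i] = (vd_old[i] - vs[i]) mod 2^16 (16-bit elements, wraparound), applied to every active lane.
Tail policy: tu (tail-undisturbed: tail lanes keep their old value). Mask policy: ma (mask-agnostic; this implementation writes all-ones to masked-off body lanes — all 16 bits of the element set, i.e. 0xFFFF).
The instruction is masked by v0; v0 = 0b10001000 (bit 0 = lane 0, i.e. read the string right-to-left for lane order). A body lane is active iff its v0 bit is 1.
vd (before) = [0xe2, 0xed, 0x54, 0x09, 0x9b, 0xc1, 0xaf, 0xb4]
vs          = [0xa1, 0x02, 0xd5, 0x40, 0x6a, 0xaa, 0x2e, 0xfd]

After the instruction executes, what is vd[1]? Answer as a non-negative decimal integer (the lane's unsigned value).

VLMAX = (128 × 1) / 16 = 8 lanes
AVL=1 ≤ VLMAX=8, so vl = 1
  i=0: mask-off/ones → 65535
  i=1: tail/keep → 237
  i=2: tail/keep → 84
  i=3: tail/keep → 9
  i=4: tail/keep → 155
  i=5: tail/keep → 193
  i=6: tail/keep → 175
  i=7: tail/keep → 180

vd[1] = 237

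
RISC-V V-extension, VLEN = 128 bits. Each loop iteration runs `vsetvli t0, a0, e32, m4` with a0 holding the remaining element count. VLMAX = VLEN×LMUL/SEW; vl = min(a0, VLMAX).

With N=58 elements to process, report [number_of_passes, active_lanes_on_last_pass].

lanes per group: 128·4/32 = 16
58 elements at 16/iter → 4 passes, remainder 10 on the last

[iterations, last_vl] = [4, 10]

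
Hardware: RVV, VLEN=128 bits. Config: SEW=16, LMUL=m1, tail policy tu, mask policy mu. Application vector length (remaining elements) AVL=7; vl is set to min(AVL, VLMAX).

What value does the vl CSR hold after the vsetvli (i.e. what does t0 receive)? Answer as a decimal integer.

vl = 7

VLMAX = VLEN×LMUL/SEW = 128×1/16 = 8
vl ← min(7, 8) = 7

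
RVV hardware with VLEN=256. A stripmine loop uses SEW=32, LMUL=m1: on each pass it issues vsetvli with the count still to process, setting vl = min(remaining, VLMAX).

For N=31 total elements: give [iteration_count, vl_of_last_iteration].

VLMAX = (256 × 1) / 32 = 8 lanes
31 elements at 8/iter → 4 passes, remainder 7 on the last

[iterations, last_vl] = [4, 7]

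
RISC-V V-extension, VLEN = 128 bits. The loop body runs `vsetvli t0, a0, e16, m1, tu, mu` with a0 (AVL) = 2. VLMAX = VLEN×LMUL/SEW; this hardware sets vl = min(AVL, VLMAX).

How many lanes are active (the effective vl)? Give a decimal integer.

VLMAX = VLEN×LMUL/SEW = 128×1/16 = 8
AVL=2 ≤ VLMAX=8, so vl = 2

vl = 2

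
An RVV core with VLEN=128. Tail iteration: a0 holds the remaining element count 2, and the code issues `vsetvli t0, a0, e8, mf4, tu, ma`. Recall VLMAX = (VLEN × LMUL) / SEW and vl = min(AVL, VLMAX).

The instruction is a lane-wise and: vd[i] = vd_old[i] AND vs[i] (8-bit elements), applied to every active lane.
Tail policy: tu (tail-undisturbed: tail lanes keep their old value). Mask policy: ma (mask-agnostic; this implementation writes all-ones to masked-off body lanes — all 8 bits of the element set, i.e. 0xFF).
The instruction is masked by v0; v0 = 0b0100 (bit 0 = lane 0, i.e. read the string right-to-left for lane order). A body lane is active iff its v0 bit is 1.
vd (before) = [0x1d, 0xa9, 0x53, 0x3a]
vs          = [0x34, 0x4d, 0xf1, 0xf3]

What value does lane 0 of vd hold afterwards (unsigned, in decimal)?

VLMAX = (128 × 1/4) / 8 = 4 lanes
vl ← min(2, 4) = 2
  i=0: mask-off/ones → 255
  i=1: mask-off/ones → 255
  i=2: tail/keep → 83
  i=3: tail/keep → 58

vd[0] = 255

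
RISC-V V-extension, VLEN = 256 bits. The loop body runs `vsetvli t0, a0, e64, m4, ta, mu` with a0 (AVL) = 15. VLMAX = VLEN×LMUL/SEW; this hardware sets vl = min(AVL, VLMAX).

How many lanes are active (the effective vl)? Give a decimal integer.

vl = 15

lanes per group: 256·4/64 = 16
AVL=15 ≤ VLMAX=16, so vl = 15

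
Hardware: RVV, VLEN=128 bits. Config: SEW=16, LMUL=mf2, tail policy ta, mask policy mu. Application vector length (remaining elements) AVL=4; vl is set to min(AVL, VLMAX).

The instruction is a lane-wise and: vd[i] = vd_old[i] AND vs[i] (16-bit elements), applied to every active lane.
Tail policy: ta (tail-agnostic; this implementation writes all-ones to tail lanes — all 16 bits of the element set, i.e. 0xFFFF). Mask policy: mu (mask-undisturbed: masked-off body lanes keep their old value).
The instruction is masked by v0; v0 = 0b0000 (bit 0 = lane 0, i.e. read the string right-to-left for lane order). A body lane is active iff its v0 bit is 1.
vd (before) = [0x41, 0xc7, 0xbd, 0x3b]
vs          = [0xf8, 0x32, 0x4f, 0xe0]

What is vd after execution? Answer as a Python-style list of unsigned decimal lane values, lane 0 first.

vd = [65, 199, 189, 59]

VLMAX = (128 × 1/2) / 16 = 4 lanes
AVL=4 ≤ VLMAX=4, so vl = 4
lane  0: mask-off/keep ⇒ 0x41
lane  1: mask-off/keep ⇒ 0xc7
lane  2: mask-off/keep ⇒ 0xbd
lane  3: mask-off/keep ⇒ 0x3b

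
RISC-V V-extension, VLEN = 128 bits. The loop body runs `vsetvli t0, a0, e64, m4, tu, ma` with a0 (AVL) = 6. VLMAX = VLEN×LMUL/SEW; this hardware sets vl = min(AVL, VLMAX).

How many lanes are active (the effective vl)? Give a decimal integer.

lanes per group: 128·4/64 = 8
vl ← min(6, 8) = 6

vl = 6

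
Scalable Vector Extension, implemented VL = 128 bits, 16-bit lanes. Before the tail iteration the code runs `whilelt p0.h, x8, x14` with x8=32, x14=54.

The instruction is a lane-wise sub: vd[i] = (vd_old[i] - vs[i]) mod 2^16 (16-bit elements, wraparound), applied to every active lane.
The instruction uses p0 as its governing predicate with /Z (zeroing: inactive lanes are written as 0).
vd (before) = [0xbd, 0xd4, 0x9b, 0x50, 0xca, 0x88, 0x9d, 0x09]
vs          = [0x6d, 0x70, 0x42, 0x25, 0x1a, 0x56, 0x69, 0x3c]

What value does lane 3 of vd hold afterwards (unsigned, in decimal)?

lane count: 128 div 16 = 8
p0[j] = (32+j < 54); true for j=0..7 → 8 lanes set
  i=0: sub(0xbd,0x6d) → 80
  i=1: sub(0xd4,0x70) → 100
  i=2: sub(0x9b,0x42) → 89
  i=3: sub(0x50,0x25) → 43
  i=4: sub(0xca,0x1a) → 176
  i=5: sub(0x88,0x56) → 50
  i=6: sub(0x9d,0x69) → 52
  i=7: sub(0x09,0x3c) → 65485

vd[3] = 43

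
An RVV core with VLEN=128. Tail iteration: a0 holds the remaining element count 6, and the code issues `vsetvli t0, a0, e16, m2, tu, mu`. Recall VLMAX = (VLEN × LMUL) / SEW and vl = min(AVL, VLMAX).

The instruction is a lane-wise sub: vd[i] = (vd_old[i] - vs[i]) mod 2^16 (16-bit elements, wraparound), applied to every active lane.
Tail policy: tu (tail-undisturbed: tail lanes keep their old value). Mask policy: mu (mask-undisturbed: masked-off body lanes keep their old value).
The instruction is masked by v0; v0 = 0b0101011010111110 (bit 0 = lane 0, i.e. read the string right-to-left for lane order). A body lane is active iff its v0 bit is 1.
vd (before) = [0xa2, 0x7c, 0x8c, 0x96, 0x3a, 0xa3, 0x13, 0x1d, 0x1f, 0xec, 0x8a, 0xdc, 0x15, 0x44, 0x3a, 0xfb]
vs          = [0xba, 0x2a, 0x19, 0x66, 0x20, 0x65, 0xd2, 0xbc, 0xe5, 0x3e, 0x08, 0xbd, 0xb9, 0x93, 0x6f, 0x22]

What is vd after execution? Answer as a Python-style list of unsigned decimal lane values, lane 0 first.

VLMAX = (128 × 2) / 16 = 16 lanes
vl = min(AVL, VLMAX) = min(6, 16) = 6
[0] mask-off/keep = 0xa2
[1] sub(0x7c,0x2a) = 0x52
[2] sub(0x8c,0x19) = 0x73
[3] sub(0x96,0x66) = 0x30
[4] sub(0x3a,0x20) = 0x1a
[5] sub(0xa3,0x65) = 0x3e
[6] tail/keep = 0x13
[7] tail/keep = 0x1d
[8] tail/keep = 0x1f
[9] tail/keep = 0xec
[10] tail/keep = 0x8a
[11] tail/keep = 0xdc
[12] tail/keep = 0x15
[13] tail/keep = 0x44
[14] tail/keep = 0x3a
[15] tail/keep = 0xfb

vd = [162, 82, 115, 48, 26, 62, 19, 29, 31, 236, 138, 220, 21, 68, 58, 251]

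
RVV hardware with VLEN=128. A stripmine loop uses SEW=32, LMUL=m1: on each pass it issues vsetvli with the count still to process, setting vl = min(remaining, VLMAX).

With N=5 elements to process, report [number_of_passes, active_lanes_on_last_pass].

VLMAX = (128 × 1) / 32 = 4 lanes
iterations = ceil(5/4) = 2; final-pass vl = 1

[iterations, last_vl] = [2, 1]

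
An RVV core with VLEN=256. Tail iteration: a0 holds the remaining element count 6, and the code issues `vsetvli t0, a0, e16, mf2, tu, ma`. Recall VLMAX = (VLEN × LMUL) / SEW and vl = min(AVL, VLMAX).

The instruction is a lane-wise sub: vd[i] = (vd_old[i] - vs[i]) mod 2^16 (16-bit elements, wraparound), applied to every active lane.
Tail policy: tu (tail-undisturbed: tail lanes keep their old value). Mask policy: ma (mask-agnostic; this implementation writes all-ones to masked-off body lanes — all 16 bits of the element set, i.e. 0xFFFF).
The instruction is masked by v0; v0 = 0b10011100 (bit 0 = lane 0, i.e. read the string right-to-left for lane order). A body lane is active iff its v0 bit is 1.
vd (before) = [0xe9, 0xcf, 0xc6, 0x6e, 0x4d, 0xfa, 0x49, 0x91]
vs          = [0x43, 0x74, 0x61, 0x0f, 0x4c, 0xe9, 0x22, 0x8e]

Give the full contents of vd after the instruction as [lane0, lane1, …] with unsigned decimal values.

vd = [65535, 65535, 101, 95, 1, 65535, 73, 145]

lanes per group: 256·1/2/16 = 8
vl = min(AVL, VLMAX) = min(6, 8) = 6
  i=0: mask-off/ones → 65535
  i=1: mask-off/ones → 65535
  i=2: sub(0xc6,0x61) → 101
  i=3: sub(0x6e,0x0f) → 95
  i=4: sub(0x4d,0x4c) → 1
  i=5: mask-off/ones → 65535
  i=6: tail/keep → 73
  i=7: tail/keep → 145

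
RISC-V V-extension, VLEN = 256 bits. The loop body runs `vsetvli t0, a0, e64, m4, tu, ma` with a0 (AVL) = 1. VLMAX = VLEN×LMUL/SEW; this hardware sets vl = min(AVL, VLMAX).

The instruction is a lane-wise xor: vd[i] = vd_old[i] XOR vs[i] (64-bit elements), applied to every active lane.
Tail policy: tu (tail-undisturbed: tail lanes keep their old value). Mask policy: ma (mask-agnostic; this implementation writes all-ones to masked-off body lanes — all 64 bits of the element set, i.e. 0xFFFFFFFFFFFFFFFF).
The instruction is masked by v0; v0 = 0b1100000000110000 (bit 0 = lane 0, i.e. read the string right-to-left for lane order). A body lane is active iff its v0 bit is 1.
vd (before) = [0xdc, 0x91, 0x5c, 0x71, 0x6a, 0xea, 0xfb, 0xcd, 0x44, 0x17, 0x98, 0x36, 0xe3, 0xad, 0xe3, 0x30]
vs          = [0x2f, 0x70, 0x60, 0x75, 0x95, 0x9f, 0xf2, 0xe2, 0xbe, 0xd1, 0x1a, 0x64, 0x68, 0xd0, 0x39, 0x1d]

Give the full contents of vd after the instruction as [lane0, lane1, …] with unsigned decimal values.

vd = [18446744073709551615, 145, 92, 113, 106, 234, 251, 205, 68, 23, 152, 54, 227, 173, 227, 48]

VLMAX = VLEN×LMUL/SEW = 256×4/64 = 16
AVL=1 ≤ VLMAX=16, so vl = 1
[0] mask-off/ones = 0xffffffffffffffff
[1] tail/keep = 0x91
[2] tail/keep = 0x5c
[3] tail/keep = 0x71
[4] tail/keep = 0x6a
[5] tail/keep = 0xea
[6] tail/keep = 0xfb
[7] tail/keep = 0xcd
[8] tail/keep = 0x44
[9] tail/keep = 0x17
[10] tail/keep = 0x98
[11] tail/keep = 0x36
[12] tail/keep = 0xe3
[13] tail/keep = 0xad
[14] tail/keep = 0xe3
[15] tail/keep = 0x30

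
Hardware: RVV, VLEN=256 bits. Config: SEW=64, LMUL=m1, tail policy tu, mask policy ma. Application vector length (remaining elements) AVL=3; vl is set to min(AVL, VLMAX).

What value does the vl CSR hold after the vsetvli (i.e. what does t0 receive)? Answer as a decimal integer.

vl = 3

VLMAX = VLEN×LMUL/SEW = 256×1/64 = 4
vl = min(AVL, VLMAX) = min(3, 4) = 3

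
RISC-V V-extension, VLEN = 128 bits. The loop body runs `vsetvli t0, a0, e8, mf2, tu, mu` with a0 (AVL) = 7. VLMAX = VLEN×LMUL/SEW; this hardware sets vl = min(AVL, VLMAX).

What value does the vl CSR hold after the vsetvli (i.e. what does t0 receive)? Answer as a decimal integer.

VLMAX = VLEN×LMUL/SEW = 128×1/2/8 = 8
vl ← min(7, 8) = 7

vl = 7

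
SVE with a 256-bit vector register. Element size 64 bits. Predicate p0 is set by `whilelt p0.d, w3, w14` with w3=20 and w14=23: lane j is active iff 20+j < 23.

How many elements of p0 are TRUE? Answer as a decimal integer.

vl = 3

lane count: 256 div 64 = 4
whilelt: lane j active iff 20+j < 23 → j < 3 → 3 active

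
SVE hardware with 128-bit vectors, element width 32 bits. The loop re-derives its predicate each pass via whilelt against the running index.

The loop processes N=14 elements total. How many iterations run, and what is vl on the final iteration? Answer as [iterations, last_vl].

[iterations, last_vl] = [4, 2]

register lanes = 128/32 = 4
N=14: ⌈14/4⌉ = 4 iters; last vl = 14 − 3×4 = 2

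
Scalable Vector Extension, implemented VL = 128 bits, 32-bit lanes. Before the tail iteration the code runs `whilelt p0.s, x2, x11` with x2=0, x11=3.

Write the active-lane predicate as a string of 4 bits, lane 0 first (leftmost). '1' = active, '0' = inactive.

predicate = 1110

lane count: 128 div 32 = 4
p0[j] = (0+j < 3); true for j=0..2 → 3 lanes set
bits (lane 0 leftmost): 1110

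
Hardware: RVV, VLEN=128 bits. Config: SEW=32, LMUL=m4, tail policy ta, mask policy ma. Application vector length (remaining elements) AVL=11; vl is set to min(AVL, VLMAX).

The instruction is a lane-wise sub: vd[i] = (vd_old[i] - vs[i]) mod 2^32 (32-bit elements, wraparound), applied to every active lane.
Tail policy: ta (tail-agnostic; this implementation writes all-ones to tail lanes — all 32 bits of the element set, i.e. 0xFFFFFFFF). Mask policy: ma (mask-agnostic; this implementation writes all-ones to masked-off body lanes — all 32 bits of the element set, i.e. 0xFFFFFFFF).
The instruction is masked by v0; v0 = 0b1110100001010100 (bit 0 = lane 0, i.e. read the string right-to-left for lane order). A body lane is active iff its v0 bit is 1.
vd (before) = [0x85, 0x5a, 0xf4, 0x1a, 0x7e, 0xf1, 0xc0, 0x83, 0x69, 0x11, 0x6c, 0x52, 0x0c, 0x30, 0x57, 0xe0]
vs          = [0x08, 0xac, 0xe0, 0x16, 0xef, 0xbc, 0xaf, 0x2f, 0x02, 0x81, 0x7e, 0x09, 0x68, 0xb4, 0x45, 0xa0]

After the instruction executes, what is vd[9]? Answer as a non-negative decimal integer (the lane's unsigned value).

vd[9] = 4294967295

VLMAX = VLEN×LMUL/SEW = 128×4/32 = 16
vl ← min(11, 16) = 11
vd[0] mask-off/ones -> 0xffffffff
vd[1] mask-off/ones -> 0xffffffff
vd[2] sub(0xf4,0xe0) -> 0x14
vd[3] mask-off/ones -> 0xffffffff
vd[4] sub(0x7e,0xef) -> 0xffffff8f
vd[5] mask-off/ones -> 0xffffffff
vd[6] sub(0xc0,0xaf) -> 0x11
vd[7] mask-off/ones -> 0xffffffff
vd[8] mask-off/ones -> 0xffffffff
vd[9] mask-off/ones -> 0xffffffff
vd[10] mask-off/ones -> 0xffffffff
vd[11] tail/ones -> 0xffffffff
vd[12] tail/ones -> 0xffffffff
vd[13] tail/ones -> 0xffffffff
vd[14] tail/ones -> 0xffffffff
vd[15] tail/ones -> 0xffffffff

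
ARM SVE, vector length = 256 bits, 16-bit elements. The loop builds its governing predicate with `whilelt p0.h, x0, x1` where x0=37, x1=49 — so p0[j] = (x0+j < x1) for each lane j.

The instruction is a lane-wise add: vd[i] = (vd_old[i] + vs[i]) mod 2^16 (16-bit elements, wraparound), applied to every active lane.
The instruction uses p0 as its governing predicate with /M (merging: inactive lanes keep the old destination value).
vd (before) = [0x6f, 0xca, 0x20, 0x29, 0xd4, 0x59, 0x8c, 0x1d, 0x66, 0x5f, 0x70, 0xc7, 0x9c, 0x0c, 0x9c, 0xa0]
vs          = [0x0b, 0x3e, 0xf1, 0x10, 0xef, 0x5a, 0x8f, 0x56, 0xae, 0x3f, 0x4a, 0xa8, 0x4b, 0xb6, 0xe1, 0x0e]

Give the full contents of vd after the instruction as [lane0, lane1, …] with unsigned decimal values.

vd = [122, 264, 273, 57, 451, 179, 283, 115, 276, 158, 186, 367, 156, 12, 156, 160]

lane count: 256 div 16 = 16
p0[j] = (37+j < 49); true for j=0..11 → 12 lanes set
  i=0: add(0x6f,0x0b) → 122
  i=1: add(0xca,0x3e) → 264
  i=2: add(0x20,0xf1) → 273
  i=3: add(0x29,0x10) → 57
  i=4: add(0xd4,0xef) → 451
  i=5: add(0x59,0x5a) → 179
  i=6: add(0x8c,0x8f) → 283
  i=7: add(0x1d,0x56) → 115
  i=8: add(0x66,0xae) → 276
  i=9: add(0x5f,0x3f) → 158
  i=10: add(0x70,0x4a) → 186
  i=11: add(0xc7,0xa8) → 367
  i=12: tail/keep → 156
  i=13: tail/keep → 12
  i=14: tail/keep → 156
  i=15: tail/keep → 160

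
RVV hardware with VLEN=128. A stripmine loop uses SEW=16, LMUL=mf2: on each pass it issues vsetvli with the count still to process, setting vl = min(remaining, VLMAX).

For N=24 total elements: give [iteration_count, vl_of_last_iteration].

[iterations, last_vl] = [6, 4]

VLMAX = (128 × 1/2) / 16 = 4 lanes
iterations = ceil(24/4) = 6; final-pass vl = 4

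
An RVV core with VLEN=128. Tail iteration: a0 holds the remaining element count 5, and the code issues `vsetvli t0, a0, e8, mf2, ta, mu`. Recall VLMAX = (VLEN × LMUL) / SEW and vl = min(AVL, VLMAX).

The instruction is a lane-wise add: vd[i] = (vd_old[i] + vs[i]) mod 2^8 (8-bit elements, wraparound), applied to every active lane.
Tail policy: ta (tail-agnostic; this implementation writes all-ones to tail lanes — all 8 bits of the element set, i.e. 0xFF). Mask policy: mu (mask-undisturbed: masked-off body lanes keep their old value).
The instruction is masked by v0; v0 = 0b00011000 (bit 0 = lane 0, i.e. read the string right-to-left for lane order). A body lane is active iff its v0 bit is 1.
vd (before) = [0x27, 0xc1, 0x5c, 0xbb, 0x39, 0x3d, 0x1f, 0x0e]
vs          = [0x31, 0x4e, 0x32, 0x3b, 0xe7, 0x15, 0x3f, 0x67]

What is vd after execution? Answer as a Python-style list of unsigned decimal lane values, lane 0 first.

lanes per group: 128·1/2/8 = 8
vl ← min(5, 8) = 5
lane  0: mask-off/keep ⇒ 0x27
lane  1: mask-off/keep ⇒ 0xc1
lane  2: mask-off/keep ⇒ 0x5c
lane  3: add(0xbb,0x3b) ⇒ 0xf6
lane  4: add(0x39,0xe7) ⇒ 0x20
lane  5: tail/ones ⇒ 0xff
lane  6: tail/ones ⇒ 0xff
lane  7: tail/ones ⇒ 0xff

vd = [39, 193, 92, 246, 32, 255, 255, 255]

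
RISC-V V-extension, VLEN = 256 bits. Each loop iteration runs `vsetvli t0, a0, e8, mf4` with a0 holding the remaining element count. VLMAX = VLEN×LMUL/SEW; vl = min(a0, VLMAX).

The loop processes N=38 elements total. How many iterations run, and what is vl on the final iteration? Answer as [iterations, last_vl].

[iterations, last_vl] = [5, 6]

VLMAX = (256 × 1/4) / 8 = 8 lanes
38 elements at 8/iter → 5 passes, remainder 6 on the last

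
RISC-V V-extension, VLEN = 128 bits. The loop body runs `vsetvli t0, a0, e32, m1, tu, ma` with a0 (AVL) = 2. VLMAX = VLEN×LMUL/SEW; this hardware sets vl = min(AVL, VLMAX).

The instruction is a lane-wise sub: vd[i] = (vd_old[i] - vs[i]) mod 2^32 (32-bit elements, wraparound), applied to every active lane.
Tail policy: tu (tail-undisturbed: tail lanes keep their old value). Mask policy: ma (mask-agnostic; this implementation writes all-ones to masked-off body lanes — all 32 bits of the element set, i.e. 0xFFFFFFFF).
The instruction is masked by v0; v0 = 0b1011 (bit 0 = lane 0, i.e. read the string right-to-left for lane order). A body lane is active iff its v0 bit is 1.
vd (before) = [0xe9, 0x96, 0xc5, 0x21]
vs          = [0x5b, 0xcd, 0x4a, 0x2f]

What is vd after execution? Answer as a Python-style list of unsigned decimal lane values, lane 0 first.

lanes per group: 128·1/32 = 4
AVL=2 ≤ VLMAX=4, so vl = 2
vd[0] sub(0xe9,0x5b) -> 0x8e
vd[1] sub(0x96,0xcd) -> 0xffffffc9
vd[2] tail/keep -> 0xc5
vd[3] tail/keep -> 0x21

vd = [142, 4294967241, 197, 33]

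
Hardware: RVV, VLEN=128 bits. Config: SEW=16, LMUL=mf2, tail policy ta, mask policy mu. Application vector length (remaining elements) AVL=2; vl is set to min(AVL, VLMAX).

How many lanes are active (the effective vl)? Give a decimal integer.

vl = 2

VLMAX = (128 × 1/2) / 16 = 4 lanes
vl = min(AVL, VLMAX) = min(2, 4) = 2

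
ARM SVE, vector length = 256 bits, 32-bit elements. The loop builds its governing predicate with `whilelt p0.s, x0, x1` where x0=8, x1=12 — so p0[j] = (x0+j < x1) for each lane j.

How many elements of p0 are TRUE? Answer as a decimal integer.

register lanes = 256/32 = 8
p0[j] = (8+j < 12); true for j=0..3 → 4 lanes set

vl = 4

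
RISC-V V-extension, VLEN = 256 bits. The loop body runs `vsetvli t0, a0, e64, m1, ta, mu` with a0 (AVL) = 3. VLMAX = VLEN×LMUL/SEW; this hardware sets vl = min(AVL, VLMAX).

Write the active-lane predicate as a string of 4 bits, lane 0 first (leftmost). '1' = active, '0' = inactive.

predicate = 1110

lanes per group: 256·1/64 = 4
vl = min(AVL, VLMAX) = min(3, 4) = 3
bits (lane 0 leftmost): 1110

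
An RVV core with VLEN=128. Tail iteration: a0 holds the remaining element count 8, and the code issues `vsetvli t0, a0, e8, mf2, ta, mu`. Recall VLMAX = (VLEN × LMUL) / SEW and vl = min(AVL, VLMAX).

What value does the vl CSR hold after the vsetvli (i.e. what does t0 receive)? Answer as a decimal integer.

vl = 8

VLMAX = (128 × 1/2) / 8 = 8 lanes
vl = min(AVL, VLMAX) = min(8, 8) = 8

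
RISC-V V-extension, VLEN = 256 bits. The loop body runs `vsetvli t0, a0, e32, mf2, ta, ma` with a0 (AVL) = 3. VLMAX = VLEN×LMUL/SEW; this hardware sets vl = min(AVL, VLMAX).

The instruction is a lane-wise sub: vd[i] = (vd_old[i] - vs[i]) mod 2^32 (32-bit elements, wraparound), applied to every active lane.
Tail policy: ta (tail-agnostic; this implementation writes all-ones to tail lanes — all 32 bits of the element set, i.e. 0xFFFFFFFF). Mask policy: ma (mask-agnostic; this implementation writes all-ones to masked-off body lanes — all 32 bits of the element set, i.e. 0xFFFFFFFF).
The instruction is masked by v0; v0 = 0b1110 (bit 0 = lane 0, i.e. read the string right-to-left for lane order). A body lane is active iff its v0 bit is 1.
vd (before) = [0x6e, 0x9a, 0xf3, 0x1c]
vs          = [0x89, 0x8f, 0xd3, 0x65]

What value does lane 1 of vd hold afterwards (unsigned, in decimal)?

vd[1] = 11

lanes per group: 256·1/2/32 = 4
vl ← min(3, 4) = 3
vd[0] mask-off/ones -> 0xffffffff
vd[1] sub(0x9a,0x8f) -> 0x0b
vd[2] sub(0xf3,0xd3) -> 0x20
vd[3] tail/ones -> 0xffffffff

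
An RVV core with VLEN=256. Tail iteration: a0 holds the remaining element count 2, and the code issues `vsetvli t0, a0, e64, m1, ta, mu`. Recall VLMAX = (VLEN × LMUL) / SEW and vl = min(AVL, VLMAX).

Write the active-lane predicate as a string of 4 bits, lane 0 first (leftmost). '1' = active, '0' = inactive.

lanes per group: 256·1/64 = 4
vl ← min(2, 4) = 2
bits (lane 0 leftmost): 1100

predicate = 1100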